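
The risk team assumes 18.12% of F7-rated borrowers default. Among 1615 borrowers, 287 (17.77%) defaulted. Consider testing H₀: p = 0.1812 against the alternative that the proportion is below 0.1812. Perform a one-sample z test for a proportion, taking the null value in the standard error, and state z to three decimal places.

z = -0.364

p̂ = 287/1615 = 0.17771.
Standard error under H₀: √(0.1812×0.8188/1615) = 0.00958.
z = (0.17771 − 0.1812)/0.00958 = -0.00349/0.00958 = -0.364.
p-value = P(Z < -0.364) ≈ 0.3578.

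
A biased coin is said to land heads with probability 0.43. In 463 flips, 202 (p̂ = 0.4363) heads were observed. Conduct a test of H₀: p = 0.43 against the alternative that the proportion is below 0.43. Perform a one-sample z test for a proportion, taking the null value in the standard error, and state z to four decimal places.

p̂ = 202/463 ≈ 0.436285.
Standard error under H₀: √(0.43×0.57/463) = 0.023008.
z = (0.436285 − 0.43)/0.023008 = 0.006285/0.023008 = 0.2732.

z = 0.2732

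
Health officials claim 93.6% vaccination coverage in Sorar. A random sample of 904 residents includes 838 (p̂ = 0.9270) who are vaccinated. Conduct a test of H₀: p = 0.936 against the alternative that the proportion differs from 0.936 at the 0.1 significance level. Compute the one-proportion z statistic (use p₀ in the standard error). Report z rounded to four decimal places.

z = -1.1067

p̂ = 838/904 ≈ 0.9269912.
Under H₀, SE = √(0.936·0.064/904) = √(6.62655e-05) = 0.0081404.
z = (0.9269912 − 0.936)/0.0081404 = -0.0090088/0.0081404 = -1.1067.
Two-sided p-value ≈ 2·Φ(−1.107) = 0.2684. With α = 0.1, fail to reject H₀.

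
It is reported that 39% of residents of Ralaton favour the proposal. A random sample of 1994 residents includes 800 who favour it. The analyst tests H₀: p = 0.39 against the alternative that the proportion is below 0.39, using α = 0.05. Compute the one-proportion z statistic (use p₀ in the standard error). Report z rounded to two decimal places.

z = 1.03

p̂ = 800/1994 ≈ 0.4012.
Standard error under H₀: √(0.39×0.61/1994) = 0.0109.
z = (0.4012 − 0.39)/0.0109 = 0.0112/0.0109 = 1.03.
p-value = P(Z < 1.026) ≈ 0.8475, so at α = 0.05 we fail to reject H₀.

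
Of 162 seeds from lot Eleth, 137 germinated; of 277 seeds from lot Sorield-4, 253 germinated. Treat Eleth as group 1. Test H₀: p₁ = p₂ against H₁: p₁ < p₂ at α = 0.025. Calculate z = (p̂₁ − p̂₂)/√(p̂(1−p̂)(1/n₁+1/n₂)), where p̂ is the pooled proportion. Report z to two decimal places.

p̂₁ = 137/162 = 0.84568, p̂₂ = 253/277 = 0.91336.
Pooled p̂ = (137+253)/(162+277) = 390/439 = 0.88838.
SE = √(p̂(1−p̂)(1/n₁+1/n₂)) = √(0.88838·0.11162·0.00978295) = √(0.000970066) = 0.03115.
z = (0.84568 − 0.91336)/0.03115 = -0.06768/0.03115 = -2.17.
p-value = P(Z < -2.173) ≈ 0.0149, so at α = 0.025 we reject H₀.

z = -2.17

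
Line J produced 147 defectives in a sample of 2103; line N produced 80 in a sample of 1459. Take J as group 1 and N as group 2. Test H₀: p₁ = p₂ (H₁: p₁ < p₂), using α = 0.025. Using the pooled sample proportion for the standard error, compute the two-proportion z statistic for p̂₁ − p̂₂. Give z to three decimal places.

p̂₁ = 147/2103 = 0.069900, p̂₂ = 80/1459 = 0.054832.
Pooled p̂ = (147+80)/(2103+1459) = 227/3562 = 0.063728.
SE = √(p̂(1−p̂)(1/n₁+1/n₂)) = √(0.063728·0.936272·0.00116091) = √(6.92681e-05) = 0.008323.
z = (0.069900 − 0.054832)/0.008323 = 0.015068/0.008323 = 1.810.
p-value = P(Z < 1.810) ≈ 0.9649; since p > α = 0.025, fail to reject H₀.

z = 1.810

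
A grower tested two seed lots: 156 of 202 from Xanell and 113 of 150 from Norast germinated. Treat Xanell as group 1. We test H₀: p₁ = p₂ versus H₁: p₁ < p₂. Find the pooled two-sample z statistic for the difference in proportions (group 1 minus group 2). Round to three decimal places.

z = 0.414

p̂₁ = 156/202 ≈ 0.77228, p̂₂ = 113/150 ≈ 0.75333.
Pooled p̂ = (156+113)/(202+150) = 269/352 = 0.76420.
SE = √(0.180196 × 0.0116172) = 0.04575.
z = (0.77228 − 0.75333)/0.04575 = 0.01895/0.04575 = 0.414.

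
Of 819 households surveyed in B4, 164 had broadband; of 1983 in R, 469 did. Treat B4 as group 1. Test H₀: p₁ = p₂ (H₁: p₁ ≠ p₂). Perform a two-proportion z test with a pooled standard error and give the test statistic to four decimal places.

p̂₁ = 164/819 = 0.200244, p̂₂ = 469/1983 = 0.236510.
Pooled p̂ = (164+469)/(819+1983) = 633/2802 = 0.225910.
SE = √(0.174875 × 0.00172529) = 0.017370.
z = (0.200244 − 0.236510)/0.017370 = -0.036266/0.017370 = -2.0879.
p-value = 2·P(Z > 2.088) ≈ 0.0368.

z = -2.0879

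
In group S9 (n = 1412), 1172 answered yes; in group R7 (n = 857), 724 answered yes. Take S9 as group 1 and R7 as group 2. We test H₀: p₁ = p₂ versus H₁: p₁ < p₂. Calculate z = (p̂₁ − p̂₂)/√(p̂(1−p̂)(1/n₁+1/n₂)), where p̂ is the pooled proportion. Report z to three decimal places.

z = -0.921

p̂₁ = 1172/1412 = 0.83003, p̂₂ = 724/857 = 0.84481.
Pooled p̂ = (1172+724)/(1412+857) = 1896/2269 = 0.83561.
SE = √(0.137366 × 0.00187508) = 0.01605.
z = (0.83003 − 0.84481)/0.01605 = -0.01478/0.01605 = -0.921.
p-value = P(Z < -0.921) ≈ 0.1786.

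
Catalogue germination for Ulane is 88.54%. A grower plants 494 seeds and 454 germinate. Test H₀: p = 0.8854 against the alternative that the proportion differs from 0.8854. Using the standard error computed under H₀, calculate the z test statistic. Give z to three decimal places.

p̂ = 454/494 = 0.919028.
Standard error under H₀: √(0.8854×0.1146/494) = 0.014332.
z = (0.919028 − 0.8854)/0.014332 = 0.033628/0.014332 = 2.346.
p-value = 2·P(Z > 2.346) ≈ 0.0190.

z = 2.346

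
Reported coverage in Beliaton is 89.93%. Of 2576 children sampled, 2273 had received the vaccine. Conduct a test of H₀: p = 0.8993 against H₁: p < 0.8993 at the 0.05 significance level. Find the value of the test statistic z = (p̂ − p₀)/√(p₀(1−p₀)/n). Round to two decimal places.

p̂ = 2273/2576 ≈ 0.88238.
SE = √(p₀(1−p₀)/n) = √(0.09056/2576) = 0.00593.
z = (0.88238 − 0.8993)/0.00593 = -0.01692/0.00593 = -2.85.
p-value = P(Z < -2.854) ≈ 0.0022; since p < α = 0.05, reject H₀.

z = -2.85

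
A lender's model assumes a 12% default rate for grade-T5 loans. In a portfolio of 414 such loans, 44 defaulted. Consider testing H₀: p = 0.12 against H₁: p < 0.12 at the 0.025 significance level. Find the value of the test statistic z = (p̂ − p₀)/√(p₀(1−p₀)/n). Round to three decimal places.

z = -0.859

p̂ = 44/414 ≈ 0.10628.
Under H₀, SE = √(0.12·0.88/414) = √(0.000255072) = 0.01597.
z = (0.10628 − 0.12)/0.01597 = -0.01372/0.01597 = -0.859.
p-value = P(Z < -0.859) ≈ 0.1952. With α = 0.025, fail to reject H₀.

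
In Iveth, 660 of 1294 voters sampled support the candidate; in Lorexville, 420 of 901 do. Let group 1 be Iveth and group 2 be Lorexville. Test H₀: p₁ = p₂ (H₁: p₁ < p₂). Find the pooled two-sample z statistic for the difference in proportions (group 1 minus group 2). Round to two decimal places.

z = 2.02

p̂₁ = 660/1294 ≈ 0.5100, p̂₂ = 420/901 ≈ 0.4661.
Pooled p̂ = (660+420)/(1294+901) = 1080/2195 = 0.4920.
SE = √(0.249936 × 0.00188268) = 0.0217.
z = (0.5100 − 0.4661)/0.0217 = 0.0439/0.0217 = 2.02.
p-value = P(Z < 2.024) ≈ 0.9785.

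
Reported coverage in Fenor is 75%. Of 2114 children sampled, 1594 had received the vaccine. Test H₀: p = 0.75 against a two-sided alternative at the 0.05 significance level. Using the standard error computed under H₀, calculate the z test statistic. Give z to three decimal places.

z = 0.427

p̂ = 1594/2114 = 0.75402.
Standard error under H₀: √(0.75×0.25/2114) = 0.00942.
z = (0.75402 − 0.75)/0.00942 = 0.00402/0.00942 = 0.427.
Two-sided p-value ≈ 2·Φ(−0.427) = 0.6694; since p > α = 0.05, fail to reject H₀.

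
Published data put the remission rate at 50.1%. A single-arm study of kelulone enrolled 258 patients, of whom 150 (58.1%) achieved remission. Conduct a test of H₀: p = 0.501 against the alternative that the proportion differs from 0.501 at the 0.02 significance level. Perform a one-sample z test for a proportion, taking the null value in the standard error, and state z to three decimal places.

p̂ = 150/258 = 0.58140.
SE = √(p₀(1−p₀)/n) = √(0.25/258) = 0.03113.
z = (0.58140 − 0.501)/0.03113 = 0.08040/0.03113 = 2.583.
p-value = 2·P(Z > 2.583) ≈ 0.0098, so at α = 0.02 we reject H₀.

z = 2.583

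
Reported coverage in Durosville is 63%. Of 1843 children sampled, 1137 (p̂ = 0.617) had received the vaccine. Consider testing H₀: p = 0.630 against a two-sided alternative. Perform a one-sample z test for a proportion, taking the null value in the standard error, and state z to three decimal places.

p̂ = 1137/1843 = 0.61693.
SE = √(p₀(1−p₀)/n) = √(0.2331/1843) = 0.01125.
z = (0.61693 − 0.63)/0.01125 = -0.01307/0.01125 = -1.162.
Two-sided p-value ≈ 2·Φ(−1.162) = 0.2451.

z = -1.162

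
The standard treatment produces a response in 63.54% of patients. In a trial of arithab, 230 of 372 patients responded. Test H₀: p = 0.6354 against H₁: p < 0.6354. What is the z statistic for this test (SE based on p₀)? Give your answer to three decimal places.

p̂ = 230/372 ≈ 0.61828.
SE = √(p₀(1−p₀)/n) = √(0.23167/372) = 0.02496.
z = (0.61828 − 0.6354)/0.02496 = -0.01712/0.02496 = -0.686.

z = -0.686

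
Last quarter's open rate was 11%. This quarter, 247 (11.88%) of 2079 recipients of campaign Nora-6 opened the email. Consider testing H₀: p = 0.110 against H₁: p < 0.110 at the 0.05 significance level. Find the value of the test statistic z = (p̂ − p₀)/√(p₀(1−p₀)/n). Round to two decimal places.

p̂ = 247/2079 = 0.1188.
Under H₀, SE = √(0.11·0.89/2079) = √(4.70899e-05) = 0.0069.
z = (0.1188 − 0.11)/0.0069 = 0.0088/0.0069 = 1.28.
p-value = P(Z < 1.283) ≈ 0.9003. With α = 0.05, fail to reject H₀.

z = 1.28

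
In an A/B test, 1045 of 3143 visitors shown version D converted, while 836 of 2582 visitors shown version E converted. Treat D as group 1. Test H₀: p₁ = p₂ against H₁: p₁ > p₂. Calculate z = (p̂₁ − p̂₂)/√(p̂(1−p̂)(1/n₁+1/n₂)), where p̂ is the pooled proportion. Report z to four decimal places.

z = 0.6978

p̂₁ = 1045/3143 ≈ 0.332485, p̂₂ = 836/2582 ≈ 0.323780.
Pooled p̂ = (1045+836)/(3143+2582) = 1881/5725 = 0.328559.
SE = √(p̂(1−p̂)(1/n₁+1/n₂)) = √(0.328559·0.671441·0.000705464) = √(0.000155631) = 0.012475.
z = (0.332485 − 0.323780)/0.012475 = 0.008705/0.012475 = 0.6978.
p-value = P(Z > 0.698) ≈ 0.2427.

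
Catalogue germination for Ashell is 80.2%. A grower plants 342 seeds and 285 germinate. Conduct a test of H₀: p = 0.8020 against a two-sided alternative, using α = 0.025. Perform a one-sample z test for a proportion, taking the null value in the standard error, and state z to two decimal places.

z = 1.45

p̂ = 285/342 ≈ 0.83333.
SE = √(p₀(1−p₀)/n) = √(0.1588/342) = 0.02155.
z = (0.83333 − 0.802)/0.02155 = 0.03133/0.02155 = 1.45.
p-value = 2·P(Z > 1.454) ≈ 0.1459. With α = 0.025, fail to reject H₀.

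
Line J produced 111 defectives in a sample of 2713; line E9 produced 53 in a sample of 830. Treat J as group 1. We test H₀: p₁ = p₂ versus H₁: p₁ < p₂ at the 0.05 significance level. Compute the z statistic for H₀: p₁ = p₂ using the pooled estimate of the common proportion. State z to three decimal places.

z = -2.753

p̂₁ = 111/2713 ≈ 0.040914, p̂₂ = 53/830 ≈ 0.063855.
Pooled p̂ = (111+53)/(2713+830) = 164/3543 = 0.046288.
SE = √(p̂(1−p̂)(1/n₁+1/n₂)) = √(0.046288·0.953712·0.00157341) = √(6.94597e-05) = 0.008334.
z = (0.040914 − 0.063855)/0.008334 = -0.022941/0.008334 = -2.753.
p-value = P(Z < -2.753) ≈ 0.0030. With α = 0.05, reject H₀.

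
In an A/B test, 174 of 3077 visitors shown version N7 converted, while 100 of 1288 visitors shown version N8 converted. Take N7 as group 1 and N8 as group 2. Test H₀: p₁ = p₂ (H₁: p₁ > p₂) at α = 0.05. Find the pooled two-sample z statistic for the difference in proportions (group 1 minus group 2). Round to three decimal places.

z = -2.620

p̂₁ = 174/3077 ≈ 0.05655, p̂₂ = 100/1288 ≈ 0.07764.
Pooled p̂ = (174+100)/(3077+1288) = 274/4365 = 0.06277.
SE = √(p̂(1−p̂)(1/n₁+1/n₂)) = √(0.06277·0.93723·0.00110139) = √(6.47966e-05) = 0.00805.
z = (0.05655 − 0.07764)/0.00805 = -0.02109/0.00805 = -2.620.
p-value = P(Z > -2.620) ≈ 0.9956. With α = 0.05, fail to reject H₀.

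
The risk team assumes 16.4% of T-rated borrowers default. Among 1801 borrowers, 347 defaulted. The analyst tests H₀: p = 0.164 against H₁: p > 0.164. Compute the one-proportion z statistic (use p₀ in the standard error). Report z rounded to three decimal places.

p̂ = 347/1801 ≈ 0.192671.
Standard error under H₀: √(0.164×0.836/1801) = 0.008725.
z = (0.192671 − 0.164)/0.008725 = 0.028671/0.008725 = 3.286.
p-value = P(Z > 3.286) ≈ 0.0005.

z = 3.286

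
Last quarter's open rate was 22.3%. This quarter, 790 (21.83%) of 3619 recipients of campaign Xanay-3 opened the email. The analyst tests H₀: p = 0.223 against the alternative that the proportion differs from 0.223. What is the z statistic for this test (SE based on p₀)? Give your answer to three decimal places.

z = -0.680

p̂ = 790/3619 = 0.218292.
SE = √(p₀(1−p₀)/n) = √(0.17327/3619) = 0.006919.
z = (0.218292 − 0.223)/0.006919 = -0.004708/0.006919 = -0.680.
p-value = 2·P(Z > 0.680) ≈ 0.4963.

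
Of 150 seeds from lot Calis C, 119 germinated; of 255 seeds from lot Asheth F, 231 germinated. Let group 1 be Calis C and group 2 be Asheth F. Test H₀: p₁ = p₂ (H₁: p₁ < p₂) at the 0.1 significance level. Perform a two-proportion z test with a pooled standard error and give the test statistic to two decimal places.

p̂₁ = 119/150 = 0.7933, p̂₂ = 231/255 = 0.9059.
Pooled p̂ = (119+231)/(150+255) = 350/405 = 0.8642.
SE = √(p̂(1−p̂)(1/n₁+1/n₂)) = √(0.8642·0.1358·0.0105882) = √(0.00124264) = 0.0353.
z = (0.7933 − 0.9059)/0.0353 = -0.1126/0.0353 = -3.19.
p-value = P(Z < -3.193) ≈ 0.0007, so at α = 0.1 we reject H₀.

z = -3.19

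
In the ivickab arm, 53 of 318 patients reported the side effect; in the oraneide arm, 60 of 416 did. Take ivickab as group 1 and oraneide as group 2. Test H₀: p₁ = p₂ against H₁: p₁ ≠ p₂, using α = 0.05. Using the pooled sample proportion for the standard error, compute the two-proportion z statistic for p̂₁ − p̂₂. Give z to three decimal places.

p̂₁ = 53/318 = 0.16667, p̂₂ = 60/416 = 0.14423.
Pooled p̂ = (53+60)/(318+416) = 113/734 = 0.15395.
SE = √(0.13025 × 0.0055485) = 0.02688.
z = (0.16667 − 0.14423)/0.02688 = 0.02244/0.02688 = 0.835.
Two-sided p-value ≈ 2·Φ(−0.835) = 0.4040. With α = 0.05, fail to reject H₀.

z = 0.835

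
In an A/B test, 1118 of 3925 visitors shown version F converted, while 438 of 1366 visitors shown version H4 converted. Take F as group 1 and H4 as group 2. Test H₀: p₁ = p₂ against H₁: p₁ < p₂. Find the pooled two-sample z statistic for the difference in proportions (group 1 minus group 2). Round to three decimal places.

z = -2.501

p̂₁ = 1118/3925 ≈ 0.284841, p̂₂ = 438/1366 ≈ 0.320644.
Pooled p̂ = (1118+438)/(3925+1366) = 1556/5291 = 0.294084.
SE = √(0.207599 × 0.000986841) = 0.014313.
z = (0.284841 − 0.320644)/0.014313 = -0.035803/0.014313 = -2.501.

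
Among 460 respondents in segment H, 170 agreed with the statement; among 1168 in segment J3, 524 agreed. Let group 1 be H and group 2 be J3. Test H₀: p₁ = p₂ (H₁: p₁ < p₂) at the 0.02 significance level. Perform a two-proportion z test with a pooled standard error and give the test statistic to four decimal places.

z = -2.9044

p̂₁ = 170/460 ≈ 0.3695652, p̂₂ = 524/1168 ≈ 0.4486301.
Pooled p̂ = (170+524)/(460+1168) = 694/1628 = 0.4262899.
SE = √(0.244567 × 0.00303008) = 0.0272224.
z = (0.3695652 − 0.4486301)/0.0272224 = -0.0790649/0.0272224 = -2.9044.
p-value = P(Z < -2.904) ≈ 0.0018, so at α = 0.02 we reject H₀.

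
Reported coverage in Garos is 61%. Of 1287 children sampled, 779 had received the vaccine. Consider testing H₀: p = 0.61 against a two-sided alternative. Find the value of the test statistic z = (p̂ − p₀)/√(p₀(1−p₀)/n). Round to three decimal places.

z = -0.347

p̂ = 779/1287 = 0.60528.
SE = √(p₀(1−p₀)/n) = √(0.2379/1287) = 0.01360.
z = (0.60528 − 0.61)/0.01360 = -0.00472/0.01360 = -0.347.
p-value = 2·P(Z > 0.347) ≈ 0.7287.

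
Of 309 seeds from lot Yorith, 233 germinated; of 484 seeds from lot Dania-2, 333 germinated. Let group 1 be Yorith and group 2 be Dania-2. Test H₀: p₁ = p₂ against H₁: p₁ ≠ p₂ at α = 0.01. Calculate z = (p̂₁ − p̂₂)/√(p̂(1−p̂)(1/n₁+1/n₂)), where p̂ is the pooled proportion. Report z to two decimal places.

p̂₁ = 233/309 ≈ 0.7540, p̂₂ = 333/484 ≈ 0.6880.
Pooled p̂ = (233+333)/(309+484) = 566/793 = 0.7137.
SE = √(0.204313 × 0.00530236) = 0.0329.
z = (0.7540 − 0.6880)/0.0329 = 0.0660/0.0329 = 2.01.
p-value = 2·P(Z > 2.006) ≈ 0.0448; since p > α = 0.01, fail to reject H₀.

z = 2.01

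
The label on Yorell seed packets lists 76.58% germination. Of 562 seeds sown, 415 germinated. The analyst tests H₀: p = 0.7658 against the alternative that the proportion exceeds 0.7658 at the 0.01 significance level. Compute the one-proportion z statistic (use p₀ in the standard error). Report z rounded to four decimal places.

z = -1.5319

p̂ = 415/562 = 0.738434.
Standard error under H₀: √(0.7658×0.2342/562) = 0.017864.
z = (0.738434 − 0.7658)/0.017864 = -0.027366/0.017864 = -1.5319.
p-value = P(Z > -1.532) ≈ 0.9372; since p > α = 0.01, fail to reject H₀.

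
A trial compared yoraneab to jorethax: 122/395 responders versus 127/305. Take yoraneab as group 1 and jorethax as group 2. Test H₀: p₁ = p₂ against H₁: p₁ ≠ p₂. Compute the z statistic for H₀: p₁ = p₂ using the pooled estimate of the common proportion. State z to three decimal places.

z = -2.947

p̂₁ = 122/395 ≈ 0.30886, p̂₂ = 127/305 ≈ 0.41639.
Pooled p̂ = (122+127)/(395+305) = 249/700 = 0.35571.
SE = √(p̂(1−p̂)(1/n₁+1/n₂)) = √(0.35571·0.64429·0.00581033) = √(0.00133162) = 0.03649.
z = (0.30886 − 0.41639)/0.03649 = -0.10753/0.03649 = -2.947.
Two-sided p-value ≈ 2·Φ(−2.947) = 0.0032.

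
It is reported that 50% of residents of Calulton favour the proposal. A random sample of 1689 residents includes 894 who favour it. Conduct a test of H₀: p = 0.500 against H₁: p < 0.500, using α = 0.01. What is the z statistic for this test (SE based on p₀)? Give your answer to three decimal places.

p̂ = 894/1689 ≈ 0.529307.
Standard error under H₀: √(0.5×0.5/1689) = 0.012166.
z = (0.529307 − 0.5)/0.012166 = 0.029307/0.012166 = 2.409.
p-value = P(Z < 2.409) ≈ 0.9920, so at α = 0.01 we fail to reject H₀.

z = 2.409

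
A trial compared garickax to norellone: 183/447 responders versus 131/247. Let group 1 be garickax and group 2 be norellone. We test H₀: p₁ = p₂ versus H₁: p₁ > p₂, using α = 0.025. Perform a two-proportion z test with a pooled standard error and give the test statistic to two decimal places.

p̂₁ = 183/447 = 0.40940, p̂₂ = 131/247 = 0.53036.
Pooled p̂ = (183+131)/(447+247) = 314/694 = 0.45245.
SE = √(0.247739 × 0.00628572) = 0.03946.
z = (0.40940 − 0.53036)/0.03946 = -0.12096/0.03946 = -3.07.
p-value = P(Z > -3.065) ≈ 0.9989; since p > α = 0.025, fail to reject H₀.

z = -3.07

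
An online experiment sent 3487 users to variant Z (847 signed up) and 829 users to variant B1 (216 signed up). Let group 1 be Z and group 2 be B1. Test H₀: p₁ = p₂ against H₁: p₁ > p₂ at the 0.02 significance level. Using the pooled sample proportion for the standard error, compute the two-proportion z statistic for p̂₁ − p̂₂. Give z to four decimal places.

z = -1.0603

p̂₁ = 847/3487 = 0.2429022, p̂₂ = 216/829 = 0.2605549.
Pooled p̂ = (847+216)/(3487+829) = 1063/4316 = 0.2462929.
SE = √(0.185633 × 0.00149305) = 0.0166481.
z = (0.2429022 − 0.2605549)/0.0166481 = -0.0176527/0.0166481 = -1.0603.
p-value = P(Z > -1.060) ≈ 0.8555, so at α = 0.02 we fail to reject H₀.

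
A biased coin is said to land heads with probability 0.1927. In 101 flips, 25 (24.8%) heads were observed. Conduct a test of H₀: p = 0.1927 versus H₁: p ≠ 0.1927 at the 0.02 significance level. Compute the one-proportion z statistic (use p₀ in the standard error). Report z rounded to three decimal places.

z = 1.397

p̂ = 25/101 ≈ 0.24752.
SE = √(p₀(1−p₀)/n) = √(0.15557/101) = 0.03925.
z = (0.24752 − 0.1927)/0.03925 = 0.05482/0.03925 = 1.397.
Two-sided p-value ≈ 2·Φ(−1.397) = 0.1624; since p > α = 0.02, fail to reject H₀.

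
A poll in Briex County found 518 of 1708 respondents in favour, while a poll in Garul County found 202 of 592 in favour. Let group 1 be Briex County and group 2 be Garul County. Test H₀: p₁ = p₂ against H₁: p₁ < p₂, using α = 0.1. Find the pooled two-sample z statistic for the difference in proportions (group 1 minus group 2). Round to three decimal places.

p̂₁ = 518/1708 ≈ 0.30328, p̂₂ = 202/592 ≈ 0.34122.
Pooled p̂ = (518+202)/(1708+592) = 720/2300 = 0.31304.
SE = √(p̂(1−p̂)(1/n₁+1/n₂)) = √(0.31304·0.68696·0.00227467) = √(0.000489161) = 0.02212.
z = (0.30328 − 0.34122)/0.02212 = -0.03794/0.02212 = -1.715.
p-value = P(Z < -1.715) ≈ 0.0431; since p < α = 0.1, reject H₀.

z = -1.715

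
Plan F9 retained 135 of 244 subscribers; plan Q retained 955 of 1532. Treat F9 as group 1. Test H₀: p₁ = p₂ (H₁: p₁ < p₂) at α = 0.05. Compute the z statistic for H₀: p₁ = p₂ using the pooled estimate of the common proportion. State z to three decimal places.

z = -2.088

p̂₁ = 135/244 = 0.55328, p̂₂ = 955/1532 = 0.62337.
Pooled p̂ = (135+955)/(244+1532) = 1090/1776 = 0.61374.
SE = √(0.237063 × 0.0047511) = 0.03356.
z = (0.55328 − 0.62337)/0.03356 = -0.07009/0.03356 = -2.088.
p-value = P(Z < -2.088) ≈ 0.0184, so at α = 0.05 we reject H₀.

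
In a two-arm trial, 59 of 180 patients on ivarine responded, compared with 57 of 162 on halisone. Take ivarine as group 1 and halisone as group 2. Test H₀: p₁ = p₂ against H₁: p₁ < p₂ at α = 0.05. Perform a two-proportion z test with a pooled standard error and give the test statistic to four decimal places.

z = -0.4695

p̂₁ = 59/180 = 0.327778, p̂₂ = 57/162 = 0.351852.
Pooled p̂ = (59+57)/(180+162) = 116/342 = 0.339181.
SE = √(0.224137 × 0.0117284) = 0.051272.
z = (0.327778 − 0.351852)/0.051272 = -0.024074/0.051272 = -0.4695.
p-value = P(Z < -0.470) ≈ 0.3193, so at α = 0.05 we fail to reject H₀.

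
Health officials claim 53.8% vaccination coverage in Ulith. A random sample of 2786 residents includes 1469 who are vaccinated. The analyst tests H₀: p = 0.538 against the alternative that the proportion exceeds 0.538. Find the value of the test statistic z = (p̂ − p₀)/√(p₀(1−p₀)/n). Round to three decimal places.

z = -1.135

p̂ = 1469/2786 ≈ 0.527279.
SE = √(p₀(1−p₀)/n) = √(0.24856/2786) = 0.009445.
z = (0.527279 − 0.538)/0.009445 = -0.010721/0.009445 = -1.135.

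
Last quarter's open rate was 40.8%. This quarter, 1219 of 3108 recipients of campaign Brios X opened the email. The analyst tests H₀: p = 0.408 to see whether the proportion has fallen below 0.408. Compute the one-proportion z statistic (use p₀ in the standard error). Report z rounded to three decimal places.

p̂ = 1219/3108 ≈ 0.392214.
Standard error under H₀: √(0.408×0.592/3108) = 0.008816.
z = (0.392214 − 0.408)/0.008816 = -0.015786/0.008816 = -1.791.
p-value = P(Z < -1.791) ≈ 0.0367.

z = -1.791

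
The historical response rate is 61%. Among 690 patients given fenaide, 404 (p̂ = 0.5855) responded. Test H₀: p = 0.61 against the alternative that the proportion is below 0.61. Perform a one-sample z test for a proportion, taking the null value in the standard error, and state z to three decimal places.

z = -1.319

p̂ = 404/690 ≈ 0.58551.
SE = √(p₀(1−p₀)/n) = √(0.2379/690) = 0.01857.
z = (0.58551 − 0.61)/0.01857 = -0.02449/0.01857 = -1.319.
p-value = P(Z < -1.319) ≈ 0.0936.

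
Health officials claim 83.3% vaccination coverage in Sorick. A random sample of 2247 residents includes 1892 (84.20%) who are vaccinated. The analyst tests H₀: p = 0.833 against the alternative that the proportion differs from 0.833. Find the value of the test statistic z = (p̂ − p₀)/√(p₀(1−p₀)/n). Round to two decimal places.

z = 1.15

p̂ = 1892/2247 ≈ 0.842012.
Standard error under H₀: √(0.833×0.167/2247) = 0.007868.
z = (0.842012 − 0.833)/0.007868 = 0.009012/0.007868 = 1.15.
Two-sided p-value ≈ 2·Φ(−1.145) = 0.2521.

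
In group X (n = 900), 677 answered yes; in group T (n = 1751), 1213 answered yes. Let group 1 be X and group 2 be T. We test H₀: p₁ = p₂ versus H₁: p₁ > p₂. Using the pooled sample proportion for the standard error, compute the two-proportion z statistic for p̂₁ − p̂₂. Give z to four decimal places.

p̂₁ = 677/900 ≈ 0.7522222, p̂₂ = 1213/1751 ≈ 0.6927470.
Pooled p̂ = (677+1213)/(900+1751) = 1890/2651 = 0.7129385.
SE = √(p̂(1−p̂)(1/n₁+1/n₂)) = √(0.7129385·0.2870615·0.00168221) = √(0.000344277) = 0.0185547.
z = (0.7522222 − 0.6927470)/0.0185547 = 0.0594752/0.0185547 = 3.2054.

z = 3.2054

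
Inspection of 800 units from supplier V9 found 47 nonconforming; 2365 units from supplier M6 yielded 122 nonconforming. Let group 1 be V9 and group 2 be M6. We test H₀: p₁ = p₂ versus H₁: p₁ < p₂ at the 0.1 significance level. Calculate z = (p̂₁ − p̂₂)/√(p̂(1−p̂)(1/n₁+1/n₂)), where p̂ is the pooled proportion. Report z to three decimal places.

z = 0.779

p̂₁ = 47/800 ≈ 0.058750, p̂₂ = 122/2365 ≈ 0.051586.
Pooled p̂ = (47+122)/(800+2365) = 169/3165 = 0.053397.
SE = √(0.0505453 × 0.00167283) = 0.009195.
z = (0.058750 − 0.051586)/0.009195 = 0.007164/0.009195 = 0.779.
p-value = P(Z < 0.779) ≈ 0.7820. With α = 0.1, fail to reject H₀.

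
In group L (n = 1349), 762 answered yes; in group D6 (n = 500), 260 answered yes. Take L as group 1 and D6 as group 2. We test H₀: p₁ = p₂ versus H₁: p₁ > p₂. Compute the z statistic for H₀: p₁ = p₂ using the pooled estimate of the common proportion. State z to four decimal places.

z = 1.7233

p̂₁ = 762/1349 ≈ 0.564863, p̂₂ = 260/500 ≈ 0.520000.
Pooled p̂ = (762+260)/(1349+500) = 1022/1849 = 0.552731.
SE = √(0.247219 × 0.00274129) = 0.026033.
z = (0.564863 − 0.520000)/0.026033 = 0.044863/0.026033 = 1.7233.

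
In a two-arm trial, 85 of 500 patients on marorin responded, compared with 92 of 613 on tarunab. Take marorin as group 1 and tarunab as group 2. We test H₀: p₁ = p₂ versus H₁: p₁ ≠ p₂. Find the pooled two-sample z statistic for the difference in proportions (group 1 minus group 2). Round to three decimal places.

z = 0.904

p̂₁ = 85/500 ≈ 0.17000, p̂₂ = 92/613 ≈ 0.15008.
Pooled p̂ = (85+92)/(500+613) = 177/1113 = 0.15903.
SE = √(0.133739 × 0.00363132) = 0.02204.
z = (0.17000 − 0.15008)/0.02204 = 0.01992/0.02204 = 0.904.
Two-sided p-value ≈ 2·Φ(−0.904) = 0.3661.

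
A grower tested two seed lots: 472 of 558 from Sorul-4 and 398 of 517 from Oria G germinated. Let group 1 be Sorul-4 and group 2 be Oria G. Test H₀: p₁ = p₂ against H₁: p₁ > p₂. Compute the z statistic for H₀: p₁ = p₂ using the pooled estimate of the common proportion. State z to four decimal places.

p̂₁ = 472/558 ≈ 0.845878, p̂₂ = 398/517 ≈ 0.769826.
Pooled p̂ = (472+398)/(558+517) = 870/1075 = 0.809302.
SE = √(p̂(1−p̂)(1/n₁+1/n₂)) = √(0.809302·0.190698·0.00372635) = √(0.000575095) = 0.023981.
z = (0.845878 − 0.769826)/0.023981 = 0.076052/0.023981 = 3.1713.

z = 3.1713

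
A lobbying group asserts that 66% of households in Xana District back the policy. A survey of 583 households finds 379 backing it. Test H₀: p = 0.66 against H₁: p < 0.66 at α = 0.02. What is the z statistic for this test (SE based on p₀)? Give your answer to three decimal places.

p̂ = 379/583 ≈ 0.65009.
SE = √(p₀(1−p₀)/n) = √(0.2244/583) = 0.01962.
z = (0.65009 − 0.66)/0.01962 = -0.00991/0.01962 = -0.505.
p-value = P(Z < -0.505) ≈ 0.3067. With α = 0.02, fail to reject H₀.

z = -0.505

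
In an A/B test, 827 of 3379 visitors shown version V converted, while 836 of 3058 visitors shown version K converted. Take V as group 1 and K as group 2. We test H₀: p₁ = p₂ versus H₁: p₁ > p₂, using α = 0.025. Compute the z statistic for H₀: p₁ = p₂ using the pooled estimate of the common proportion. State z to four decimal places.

z = -2.6209

p̂₁ = 827/3379 = 0.2447470, p̂₂ = 836/3058 = 0.2733813.
Pooled p̂ = (827+836)/(3379+3058) = 1663/6437 = 0.2583502.
SE = √(p̂(1−p̂)(1/n₁+1/n₂)) = √(0.2583502·0.7416498·0.000622957) = √(0.000119362) = 0.0109253.
z = (0.2447470 − 0.2733813)/0.0109253 = -0.0286343/0.0109253 = -2.6209.
p-value = P(Z > -2.621) ≈ 0.9956; since p > α = 0.025, fail to reject H₀.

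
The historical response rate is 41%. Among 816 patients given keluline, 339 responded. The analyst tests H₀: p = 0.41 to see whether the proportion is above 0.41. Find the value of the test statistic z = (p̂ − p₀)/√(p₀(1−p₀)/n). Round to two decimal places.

z = 0.32

p̂ = 339/816 ≈ 0.41544.
Standard error under H₀: √(0.41×0.59/816) = 0.01722.
z = (0.41544 − 0.41)/0.01722 = 0.00544/0.01722 = 0.32.
p-value = P(Z > 0.316) ≈ 0.3760.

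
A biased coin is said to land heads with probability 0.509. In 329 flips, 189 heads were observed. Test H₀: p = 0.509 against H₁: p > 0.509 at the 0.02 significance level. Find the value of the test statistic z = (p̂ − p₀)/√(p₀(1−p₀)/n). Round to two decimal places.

z = 2.38

p̂ = 189/329 = 0.57447.
Standard error under H₀: √(0.509×0.491/329) = 0.02756.
z = (0.57447 − 0.509)/0.02756 = 0.06547/0.02756 = 2.38.
p-value = P(Z > 2.375) ≈ 0.0088. With α = 0.02, reject H₀.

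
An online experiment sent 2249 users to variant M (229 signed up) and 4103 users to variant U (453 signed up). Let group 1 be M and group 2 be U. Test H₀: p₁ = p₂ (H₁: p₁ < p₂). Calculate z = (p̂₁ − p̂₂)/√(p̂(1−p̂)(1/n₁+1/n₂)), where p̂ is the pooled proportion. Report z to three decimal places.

p̂₁ = 229/2249 ≈ 0.101823, p̂₂ = 453/4103 ≈ 0.110407.
Pooled p̂ = (229+453)/(2249+4103) = 682/6352 = 0.107368.
SE = √(p̂(1−p̂)(1/n₁+1/n₂)) = √(0.107368·0.892632·0.000688366) = √(6.5973e-05) = 0.008122.
z = (0.101823 − 0.110407)/0.008122 = -0.008584/0.008122 = -1.057.
p-value = P(Z < -1.057) ≈ 0.1453.

z = -1.057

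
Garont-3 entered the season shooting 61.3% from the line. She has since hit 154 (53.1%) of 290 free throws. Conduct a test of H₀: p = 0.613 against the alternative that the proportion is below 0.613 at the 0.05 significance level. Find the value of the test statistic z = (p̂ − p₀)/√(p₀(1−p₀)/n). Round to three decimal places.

z = -2.866

p̂ = 154/290 = 0.53103.
Standard error under H₀: √(0.613×0.387/290) = 0.02860.
z = (0.53103 − 0.613)/0.02860 = -0.08197/0.02860 = -2.866.
p-value = P(Z < -2.866) ≈ 0.0021. With α = 0.05, reject H₀.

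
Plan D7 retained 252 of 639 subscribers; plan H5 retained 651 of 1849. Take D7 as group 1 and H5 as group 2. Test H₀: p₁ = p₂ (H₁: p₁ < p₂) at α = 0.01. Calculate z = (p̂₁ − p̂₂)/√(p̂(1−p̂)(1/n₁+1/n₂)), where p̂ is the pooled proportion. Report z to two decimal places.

p̂₁ = 252/639 = 0.39437, p̂₂ = 651/1849 = 0.35208.
Pooled p̂ = (252+651)/(639+1849) = 903/2488 = 0.36294.
SE = √(p̂(1−p̂)(1/n₁+1/n₂)) = √(0.36294·0.63706·0.00210578) = √(0.000486888) = 0.02207.
z = (0.39437 − 0.35208)/0.02207 = 0.04229/0.02207 = 1.92.
p-value = P(Z < 1.916) ≈ 0.9723. With α = 0.01, fail to reject H₀.

z = 1.92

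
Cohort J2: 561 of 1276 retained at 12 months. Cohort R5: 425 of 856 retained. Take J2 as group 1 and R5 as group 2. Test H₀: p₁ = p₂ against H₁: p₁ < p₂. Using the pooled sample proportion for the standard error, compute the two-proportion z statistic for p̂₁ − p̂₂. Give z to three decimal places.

z = -2.580

p̂₁ = 561/1276 = 0.43966, p̂₂ = 425/856 = 0.49650.
Pooled p̂ = (561+425)/(1276+856) = 986/2132 = 0.46248.
SE = √(p̂(1−p̂)(1/n₁+1/n₂)) = √(0.46248·0.53752·0.00195192) = √(0.000485233) = 0.02203.
z = (0.43966 − 0.49650)/0.02203 = -0.05684/0.02203 = -2.580.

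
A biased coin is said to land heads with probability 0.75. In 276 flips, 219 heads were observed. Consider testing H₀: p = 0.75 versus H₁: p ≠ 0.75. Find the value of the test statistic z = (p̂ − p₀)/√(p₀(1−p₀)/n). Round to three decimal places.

z = 1.668

p̂ = 219/276 = 0.79348.
Standard error under H₀: √(0.75×0.25/276) = 0.02606.
z = (0.79348 − 0.75)/0.02606 = 0.04348/0.02606 = 1.668.
Two-sided p-value ≈ 2·Φ(−1.668) = 0.0953.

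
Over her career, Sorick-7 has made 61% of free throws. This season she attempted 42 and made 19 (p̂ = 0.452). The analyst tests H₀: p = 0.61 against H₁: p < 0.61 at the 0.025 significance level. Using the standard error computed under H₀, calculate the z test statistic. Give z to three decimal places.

p̂ = 19/42 = 0.45238.
Under H₀, SE = √(0.61·0.39/42) = √(0.00566429) = 0.07526.
z = (0.45238 − 0.61)/0.07526 = -0.15762/0.07526 = -2.094.
p-value = P(Z < -2.094) ≈ 0.0181. With α = 0.025, reject H₀.

z = -2.094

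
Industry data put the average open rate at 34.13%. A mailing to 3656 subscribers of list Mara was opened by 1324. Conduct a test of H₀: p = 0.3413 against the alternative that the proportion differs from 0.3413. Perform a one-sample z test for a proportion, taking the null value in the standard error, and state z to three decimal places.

z = 2.658

p̂ = 1324/3656 ≈ 0.36214.
Standard error under H₀: √(0.3413×0.6587/3656) = 0.00784.
z = (0.36214 − 0.3413)/0.00784 = 0.02084/0.00784 = 2.658.
Two-sided p-value ≈ 2·Φ(−2.658) = 0.0079.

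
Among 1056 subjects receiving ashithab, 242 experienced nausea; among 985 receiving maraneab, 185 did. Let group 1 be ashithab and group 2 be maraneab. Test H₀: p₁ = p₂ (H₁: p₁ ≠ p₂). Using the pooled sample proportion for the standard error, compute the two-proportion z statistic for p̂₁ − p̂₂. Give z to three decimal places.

z = 2.295

p̂₁ = 242/1056 = 0.22917, p̂₂ = 185/985 = 0.18782.
Pooled p̂ = (242+185)/(1056+985) = 427/2041 = 0.20921.
SE = √(p̂(1−p̂)(1/n₁+1/n₂)) = √(0.20921·0.79079·0.0019622) = √(0.00032463) = 0.01802.
z = (0.22917 − 0.18782)/0.01802 = 0.04135/0.01802 = 2.295.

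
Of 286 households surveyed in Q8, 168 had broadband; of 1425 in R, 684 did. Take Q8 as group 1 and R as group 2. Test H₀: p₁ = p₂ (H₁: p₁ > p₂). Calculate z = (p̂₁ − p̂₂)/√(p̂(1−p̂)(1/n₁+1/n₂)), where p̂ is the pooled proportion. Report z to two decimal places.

p̂₁ = 168/286 ≈ 0.58741, p̂₂ = 684/1425 ≈ 0.48000.
Pooled p̂ = (168+684)/(286+1425) = 852/1711 = 0.49795.
SE = √(0.249996 × 0.00419826) = 0.03240.
z = (0.58741 − 0.48000)/0.03240 = 0.10741/0.03240 = 3.32.

z = 3.32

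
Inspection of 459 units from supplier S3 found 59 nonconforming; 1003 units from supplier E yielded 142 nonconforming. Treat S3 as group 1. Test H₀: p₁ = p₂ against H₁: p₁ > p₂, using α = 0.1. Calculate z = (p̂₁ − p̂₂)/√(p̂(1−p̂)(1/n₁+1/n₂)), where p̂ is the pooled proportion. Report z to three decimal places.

p̂₁ = 59/459 = 0.12854, p̂₂ = 142/1003 = 0.14158.
Pooled p̂ = (59+142)/(459+1003) = 201/1462 = 0.13748.
SE = √(0.118581 × 0.00317566) = 0.01941.
z = (0.12854 − 0.14158)/0.01941 = -0.01304/0.01941 = -0.672.
p-value = P(Z > -0.672) ≈ 0.7491, so at α = 0.1 we fail to reject H₀.

z = -0.672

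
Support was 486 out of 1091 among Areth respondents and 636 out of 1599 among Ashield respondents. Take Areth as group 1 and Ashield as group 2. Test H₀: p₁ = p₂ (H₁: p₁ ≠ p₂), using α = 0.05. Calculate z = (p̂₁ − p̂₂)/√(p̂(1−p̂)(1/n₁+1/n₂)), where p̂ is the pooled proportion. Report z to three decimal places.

z = 2.464

p̂₁ = 486/1091 ≈ 0.44546, p̂₂ = 636/1599 ≈ 0.39775.
Pooled p̂ = (486+636)/(1091+1599) = 1122/2690 = 0.41710.
SE = √(0.243128 × 0.00154198) = 0.01936.
z = (0.44546 − 0.39775)/0.01936 = 0.04771/0.01936 = 2.464.
Two-sided p-value ≈ 2·Φ(−2.464) = 0.0137. With α = 0.05, reject H₀.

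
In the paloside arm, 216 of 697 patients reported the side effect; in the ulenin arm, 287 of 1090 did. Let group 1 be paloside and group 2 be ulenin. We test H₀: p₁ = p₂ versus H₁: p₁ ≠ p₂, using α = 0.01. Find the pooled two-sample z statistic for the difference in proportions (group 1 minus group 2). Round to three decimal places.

z = 2.136

p̂₁ = 216/697 = 0.309900, p̂₂ = 287/1090 = 0.263303.
Pooled p̂ = (216+287)/(697+1090) = 503/1787 = 0.281477.
SE = √(0.202248 × 0.00235215) = 0.021811.
z = (0.309900 − 0.263303)/0.021811 = 0.046597/0.021811 = 2.136.
Two-sided p-value ≈ 2·Φ(−2.136) = 0.0326; since p > α = 0.01, fail to reject H₀.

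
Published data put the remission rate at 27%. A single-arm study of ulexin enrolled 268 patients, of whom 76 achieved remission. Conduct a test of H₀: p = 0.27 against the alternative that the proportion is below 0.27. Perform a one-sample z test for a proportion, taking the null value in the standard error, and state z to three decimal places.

p̂ = 76/268 = 0.28358.
SE = √(p₀(1−p₀)/n) = √(0.1971/268) = 0.02712.
z = (0.28358 − 0.27)/0.02712 = 0.01358/0.02712 = 0.501.
p-value = P(Z < 0.501) ≈ 0.6918.

z = 0.501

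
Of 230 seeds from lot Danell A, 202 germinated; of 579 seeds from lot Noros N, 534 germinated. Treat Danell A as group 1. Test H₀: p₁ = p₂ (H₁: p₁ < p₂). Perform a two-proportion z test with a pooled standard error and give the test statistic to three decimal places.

p̂₁ = 202/230 = 0.87826, p̂₂ = 534/579 = 0.92228.
Pooled p̂ = (202+534)/(230+579) = 736/809 = 0.90977.
SE = √(0.0820925 × 0.00607494) = 0.02233.
z = (0.87826 − 0.92228)/0.02233 = -0.04402/0.02233 = -1.971.
p-value = P(Z < -1.971) ≈ 0.0244.

z = -1.971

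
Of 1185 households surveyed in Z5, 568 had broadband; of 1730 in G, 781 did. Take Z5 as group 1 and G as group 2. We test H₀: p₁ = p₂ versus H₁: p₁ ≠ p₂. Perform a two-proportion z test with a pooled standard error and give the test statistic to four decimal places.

z = 1.4828

p̂₁ = 568/1185 = 0.479325, p̂₂ = 781/1730 = 0.451445.
Pooled p̂ = (568+781)/(1185+1730) = 1349/2915 = 0.462779.
SE = √(0.248615 × 0.00142192) = 0.018802.
z = (0.479325 − 0.451445)/0.018802 = 0.027880/0.018802 = 1.4828.
Two-sided p-value ≈ 2·Φ(−1.483) = 0.1381.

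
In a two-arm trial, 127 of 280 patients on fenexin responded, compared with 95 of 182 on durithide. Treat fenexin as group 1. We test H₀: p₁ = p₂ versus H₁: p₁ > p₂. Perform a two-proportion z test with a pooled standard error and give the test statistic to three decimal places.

z = -1.438

p̂₁ = 127/280 = 0.45357, p̂₂ = 95/182 = 0.52198.
Pooled p̂ = (127+95)/(280+182) = 222/462 = 0.48052.
SE = √(p̂(1−p̂)(1/n₁+1/n₂)) = √(0.48052·0.51948·0.00906593) = √(0.00226304) = 0.04757.
z = (0.45357 − 0.52198)/0.04757 = -0.06841/0.04757 = -1.438.
p-value = P(Z > -1.438) ≈ 0.9248.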